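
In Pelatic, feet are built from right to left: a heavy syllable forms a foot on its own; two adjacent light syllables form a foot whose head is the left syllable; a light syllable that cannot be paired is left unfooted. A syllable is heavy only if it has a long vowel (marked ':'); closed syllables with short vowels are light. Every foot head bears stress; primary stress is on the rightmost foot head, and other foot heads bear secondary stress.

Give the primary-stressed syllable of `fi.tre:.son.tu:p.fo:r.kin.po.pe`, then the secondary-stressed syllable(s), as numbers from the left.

Weights: 1 fi L, 2 tre: H, 3 son L, 4 tu:p H, 5 fo:r H, 6 kin L, 7 po L, 8 pe L.
Parse right to left (heavy = foot alone; LL = one foot; stranded L unfooted): fi (ˈtre:) son (ˈtu:p) (ˈfo:r) kin (ˈpo.pe).
Foot heads: 2, 4, 5, 7.
Primary stress on the rightmost head = syllable 7.
Secondary stress on 2, 4, 5: fi.ˌtre:.son.ˌtu:p.ˌfo:r.kin.ˈpo.pe.

primary 7, secondary 2, 4, 5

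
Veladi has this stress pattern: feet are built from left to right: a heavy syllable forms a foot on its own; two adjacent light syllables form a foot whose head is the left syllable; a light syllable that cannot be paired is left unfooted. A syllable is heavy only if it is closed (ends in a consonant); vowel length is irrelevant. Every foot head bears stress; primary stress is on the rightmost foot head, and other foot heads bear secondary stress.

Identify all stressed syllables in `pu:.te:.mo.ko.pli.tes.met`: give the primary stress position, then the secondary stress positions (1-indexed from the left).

Weights: 1 pu: L, 2 te: L, 3 mo L, 4 ko L, 5 pli L, 6 tes H, 7 met H.
Parse left to right (heavy = foot alone; LL = one foot; stranded L unfooted): (ˈpu:.te:) (ˈmo.ko) pli (ˈtes) (ˈmet).
Foot heads: 1, 3, 6, 7.
Primary stress on the rightmost head = syllable 7.
Secondary stress on 1, 3, 6: ˌpu:.te:.ˌmo.ko.pli.ˌtes.ˈmet.

primary 7, secondary 1, 3, 6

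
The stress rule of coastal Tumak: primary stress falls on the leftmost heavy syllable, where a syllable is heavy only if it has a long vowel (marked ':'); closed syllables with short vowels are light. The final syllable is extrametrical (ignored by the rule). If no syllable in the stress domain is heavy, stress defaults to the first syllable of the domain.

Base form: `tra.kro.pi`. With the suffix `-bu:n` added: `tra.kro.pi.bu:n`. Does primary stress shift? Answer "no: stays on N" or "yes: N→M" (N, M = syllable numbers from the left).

no: stays on 1

Base `tra.kro.pi` (3 syllables):
  The final syllable (3, pi) is extrametrical; the stress domain is syllables 1–2.
  Weights: 1 tra L, 2 kro L.
  No heavy syllable in the domain; default to the first syllable of the domain = syllable 1.
  → primary stress on syllable 1.
Suffixed `tra.kro.pi.bu:n` (4 syllables):
  The final syllable (4, bu:n) is extrametrical; the stress domain is syllables 1–3.
  Weights: 1 tra L, 2 kro L, 3 pi L.
  No heavy syllable in the domain; default to the first syllable of the domain = syllable 1.
  → primary stress on syllable 1.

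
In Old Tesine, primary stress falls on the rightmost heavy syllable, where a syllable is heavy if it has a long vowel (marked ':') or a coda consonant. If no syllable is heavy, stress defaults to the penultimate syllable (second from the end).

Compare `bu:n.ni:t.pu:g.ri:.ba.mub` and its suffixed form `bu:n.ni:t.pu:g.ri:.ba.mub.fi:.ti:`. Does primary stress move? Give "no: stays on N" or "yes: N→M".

yes: 6→8

Base `bu:n.ni:t.pu:g.ri:.ba.mub` (6 syllables):
  Weights: 1 bu:n H, 2 ni:t H, 3 pu:g H, 4 ri: H, 5 ba L, 6 mub H.
  Heavy syllables in the domain: 1, 2, 3, 4, 6. The rightmost is syllable 6 (mub).
  → primary stress on syllable 6.
Suffixed `bu:n.ni:t.pu:g.ri:.ba.mub.fi:.ti:` (8 syllables):
  Weights: 1 bu:n H, 2 ni:t H, 3 pu:g H, 4 ri: H, 5 ba L, 6 mub H, 7 fi: H, 8 ti: H.
  Heavy syllables in the domain: 1, 2, 3, 4, 6, 7, 8. The rightmost is syllable 8 (ti:).
  → primary stress on syllable 8.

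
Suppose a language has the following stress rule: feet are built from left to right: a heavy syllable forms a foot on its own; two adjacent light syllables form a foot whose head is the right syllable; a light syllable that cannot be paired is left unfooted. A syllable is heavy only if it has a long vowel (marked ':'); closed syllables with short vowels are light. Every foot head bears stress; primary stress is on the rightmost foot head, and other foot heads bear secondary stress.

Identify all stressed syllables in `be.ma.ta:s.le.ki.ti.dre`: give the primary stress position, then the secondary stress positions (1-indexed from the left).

primary 7, secondary 2, 3, 5

Weights: 1 be L, 2 ma L, 3 ta:s H, 4 le L, 5 ki L, 6 ti L, 7 dre L.
Parse left to right (heavy = foot alone; LL = one foot; stranded L unfooted): (be.ˈma) (ˈta:s) (le.ˈki) (ti.ˈdre).
Foot heads: 2, 3, 5, 7.
Primary stress on the rightmost head = syllable 7.
Secondary stress on 2, 3, 5: be.ˌma.ˌta:s.le.ˌki.ti.ˈdre.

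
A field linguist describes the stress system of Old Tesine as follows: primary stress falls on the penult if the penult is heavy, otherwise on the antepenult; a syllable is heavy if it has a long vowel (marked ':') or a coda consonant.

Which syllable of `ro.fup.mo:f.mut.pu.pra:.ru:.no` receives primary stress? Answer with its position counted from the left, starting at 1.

Weights: 6 pra: H, 7 ru: H, 8 no L.
The penult (syllable 7, ru:) is heavy, so it takes stress.
Primary stress: syllable 7 → ro.fup.mo:f.mut.pu.pra:.ˈru:.no.

7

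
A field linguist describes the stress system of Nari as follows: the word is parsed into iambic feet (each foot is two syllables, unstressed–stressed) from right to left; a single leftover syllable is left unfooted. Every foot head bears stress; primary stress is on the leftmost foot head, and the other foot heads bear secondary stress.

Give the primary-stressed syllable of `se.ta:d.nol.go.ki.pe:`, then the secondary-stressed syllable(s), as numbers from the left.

primary 2, secondary 4, 6

Parse right to left into iambic (σˈσ) feet: (se.ˈta:d) (nol.ˈgo) (ki.ˈpe:).
Foot heads (stressed positions): 2, 4, 6.
End Rule Leftmost: primary stress on the leftmost head = syllable 2.
Secondary stress on 4, 6: se.ˈta:d.nol.ˌgo.ki.ˌpe:.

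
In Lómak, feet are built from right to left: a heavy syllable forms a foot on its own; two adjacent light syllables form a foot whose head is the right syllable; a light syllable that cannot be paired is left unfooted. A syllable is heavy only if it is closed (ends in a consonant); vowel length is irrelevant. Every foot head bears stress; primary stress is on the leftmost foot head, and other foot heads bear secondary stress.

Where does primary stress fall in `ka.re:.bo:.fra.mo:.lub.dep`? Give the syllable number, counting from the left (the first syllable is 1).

3

Weights: 1 ka L, 2 re: L, 3 bo: L, 4 fra L, 5 mo: L, 6 lub H, 7 dep H.
Parse right to left (heavy = foot alone; LL = one foot; stranded L unfooted): ka (re:.ˈbo:) (fra.ˈmo:) (ˈlub) (ˈdep).
Foot heads: 3, 5, 6, 7.
Primary stress on the leftmost head = syllable 3.
Primary stress: syllable 3 → ka.re:.ˈbo:.fra.mo:.lub.dep.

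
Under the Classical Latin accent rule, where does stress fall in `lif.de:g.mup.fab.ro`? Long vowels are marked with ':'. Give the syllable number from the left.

4

Classical Latin: stress the penult if heavy (long vowel or closed), else the antepenult.
Weights: 3 mup H, 4 fab H, 5 ro L.
The penult (syllable 4, fab) is heavy, so it takes stress.
Stress on syllable 4: lif.de:g.mup.ˈfab.ro.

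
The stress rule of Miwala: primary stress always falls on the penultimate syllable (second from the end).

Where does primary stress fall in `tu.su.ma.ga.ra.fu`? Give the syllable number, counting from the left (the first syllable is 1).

5

The word has 6 syllables; the penultimate syllable (second from the end) is syllable 5 (ra).
Primary stress: syllable 5 → tu.su.ma.ga.ˈra.fu.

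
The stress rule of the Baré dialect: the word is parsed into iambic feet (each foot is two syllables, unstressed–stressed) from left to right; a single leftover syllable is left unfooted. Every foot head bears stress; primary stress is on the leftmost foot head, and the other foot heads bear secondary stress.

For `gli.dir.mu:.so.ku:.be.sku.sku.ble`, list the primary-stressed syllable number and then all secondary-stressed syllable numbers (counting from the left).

Parse left to right into iambic (σˈσ) feet: (gli.ˈdir) (mu:.ˈso) (ku:.ˈbe) (sku.ˈsku) ble. Syllable 9 is left unfooted.
Foot heads (stressed positions): 2, 4, 6, 8.
End Rule Leftmost: primary stress on the leftmost head = syllable 2.
Secondary stress on 4, 6, 8: gli.ˈdir.mu:.ˌso.ku:.ˌbe.sku.ˌsku.ble.

primary 2, secondary 4, 6, 8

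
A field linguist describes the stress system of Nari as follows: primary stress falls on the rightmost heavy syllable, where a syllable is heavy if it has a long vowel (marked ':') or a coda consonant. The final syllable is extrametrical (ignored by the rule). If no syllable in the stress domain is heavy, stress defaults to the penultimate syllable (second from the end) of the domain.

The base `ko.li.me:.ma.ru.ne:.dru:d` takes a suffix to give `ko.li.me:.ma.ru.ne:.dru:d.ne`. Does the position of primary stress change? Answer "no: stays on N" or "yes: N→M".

Base `ko.li.me:.ma.ru.ne:.dru:d` (7 syllables):
  The final syllable (7, dru:d) is extrametrical; the stress domain is syllables 1–6.
  Weights: 1 ko L, 2 li L, 3 me: H, 4 ma L, 5 ru L, 6 ne: H.
  Heavy syllables in the domain: 3, 6. The rightmost is syllable 6 (ne:).
  → primary stress on syllable 6.
Suffixed `ko.li.me:.ma.ru.ne:.dru:d.ne` (8 syllables):
  The final syllable (8, ne) is extrametrical; the stress domain is syllables 1–7.
  Weights: 1 ko L, 2 li L, 3 me: H, 4 ma L, 5 ru L, 6 ne: H, 7 dru:d H.
  Heavy syllables in the domain: 3, 6, 7. The rightmost is syllable 7 (dru:d).
  → primary stress on syllable 7.

yes: 6→7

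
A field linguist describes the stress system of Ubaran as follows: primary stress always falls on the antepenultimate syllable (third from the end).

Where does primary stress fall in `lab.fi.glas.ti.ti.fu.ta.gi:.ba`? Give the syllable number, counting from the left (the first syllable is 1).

7

The word has 9 syllables; the antepenultimate syllable (third from the end) is syllable 7 (ta).
Primary stress: syllable 7 → lab.fi.glas.ti.ti.fu.ˈta.gi:.ba.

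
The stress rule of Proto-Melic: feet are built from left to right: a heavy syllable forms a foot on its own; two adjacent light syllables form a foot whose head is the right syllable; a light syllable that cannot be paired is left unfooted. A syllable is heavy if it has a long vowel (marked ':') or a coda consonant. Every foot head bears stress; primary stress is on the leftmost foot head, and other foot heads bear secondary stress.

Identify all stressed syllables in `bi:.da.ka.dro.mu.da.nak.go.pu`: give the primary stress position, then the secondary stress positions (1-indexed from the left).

primary 1, secondary 3, 5, 7, 9

Weights: 1 bi: H, 2 da L, 3 ka L, 4 dro L, 5 mu L, 6 da L, 7 nak H, 8 go L, 9 pu L.
Parse left to right (heavy = foot alone; LL = one foot; stranded L unfooted): (ˈbi:) (da.ˈka) (dro.ˈmu) da (ˈnak) (go.ˈpu).
Foot heads: 1, 3, 5, 7, 9.
Primary stress on the leftmost head = syllable 1.
Secondary stress on 3, 5, 7, 9: ˈbi:.da.ˌka.dro.ˌmu.da.ˌnak.go.ˌpu.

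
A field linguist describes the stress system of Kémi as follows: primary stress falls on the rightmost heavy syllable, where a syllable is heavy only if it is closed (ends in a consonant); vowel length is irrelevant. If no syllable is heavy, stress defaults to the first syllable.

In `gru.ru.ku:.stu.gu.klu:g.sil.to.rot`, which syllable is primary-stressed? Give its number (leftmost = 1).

9

Weights: 1 gru L, 2 ru L, 3 ku: L, 4 stu L, 5 gu L, 6 klu:g H, 7 sil H, 8 to L, 9 rot H.
Heavy syllables in the domain: 6, 7, 9. The rightmost is syllable 9 (rot).
Primary stress: syllable 9 → gru.ru.ku:.stu.gu.klu:g.sil.to.ˈrot.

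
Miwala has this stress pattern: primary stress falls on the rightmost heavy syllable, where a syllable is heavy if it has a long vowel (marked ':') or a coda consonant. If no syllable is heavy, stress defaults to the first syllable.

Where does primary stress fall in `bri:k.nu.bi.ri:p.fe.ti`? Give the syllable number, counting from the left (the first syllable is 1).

4

Weights: 1 bri:k H, 2 nu L, 3 bi L, 4 ri:p H, 5 fe L, 6 ti L.
Heavy syllables in the domain: 1, 4. The rightmost is syllable 4 (ri:p).
Primary stress: syllable 4 → bri:k.nu.bi.ˈri:p.fe.ti.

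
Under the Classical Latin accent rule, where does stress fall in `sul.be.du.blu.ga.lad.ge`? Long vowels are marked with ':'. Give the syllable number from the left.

6

Classical Latin: stress the penult if heavy (long vowel or closed), else the antepenult.
Weights: 5 ga L, 6 lad H, 7 ge L.
The penult (syllable 6, lad) is heavy, so it takes stress.
Stress on syllable 6: sul.be.du.blu.ga.ˈlad.ge.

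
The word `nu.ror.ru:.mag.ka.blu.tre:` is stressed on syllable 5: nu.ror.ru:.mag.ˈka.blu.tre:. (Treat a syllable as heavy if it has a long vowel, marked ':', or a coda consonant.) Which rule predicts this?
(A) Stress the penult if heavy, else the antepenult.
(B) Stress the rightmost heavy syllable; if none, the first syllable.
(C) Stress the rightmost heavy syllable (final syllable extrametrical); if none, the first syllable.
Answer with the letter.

Rule A → syllable 5 ✓.
Rule B → syllable 7 (observed: 5).
Rule C → syllable 4 (observed: 5).

A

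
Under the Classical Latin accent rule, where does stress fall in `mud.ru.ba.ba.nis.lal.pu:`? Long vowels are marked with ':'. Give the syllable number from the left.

Classical Latin: stress the penult if heavy (long vowel or closed), else the antepenult.
Weights: 5 nis H, 6 lal H, 7 pu: H.
The penult (syllable 6, lal) is heavy, so it takes stress.
Stress on syllable 6: mud.ru.ba.ba.nis.ˈlal.pu:.

6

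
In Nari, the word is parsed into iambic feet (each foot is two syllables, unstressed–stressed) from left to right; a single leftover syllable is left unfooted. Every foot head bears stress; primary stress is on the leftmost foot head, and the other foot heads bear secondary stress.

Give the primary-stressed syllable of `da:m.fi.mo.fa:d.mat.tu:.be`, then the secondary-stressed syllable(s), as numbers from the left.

Parse left to right into iambic (σˈσ) feet: (da:m.ˈfi) (mo.ˈfa:d) (mat.ˈtu:) be. Syllable 7 is left unfooted.
Foot heads (stressed positions): 2, 4, 6.
End Rule Leftmost: primary stress on the leftmost head = syllable 2.
Secondary stress on 4, 6: da:m.ˈfi.mo.ˌfa:d.mat.ˌtu:.be.

primary 2, secondary 4, 6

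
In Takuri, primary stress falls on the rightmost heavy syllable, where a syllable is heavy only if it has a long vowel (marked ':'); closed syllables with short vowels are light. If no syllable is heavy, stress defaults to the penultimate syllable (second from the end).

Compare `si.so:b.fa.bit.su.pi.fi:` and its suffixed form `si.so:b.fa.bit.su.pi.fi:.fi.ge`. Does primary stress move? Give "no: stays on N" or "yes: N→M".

no: stays on 7

Base `si.so:b.fa.bit.su.pi.fi:` (7 syllables):
  Weights: 1 si L, 2 so:b H, 3 fa L, 4 bit L, 5 su L, 6 pi L, 7 fi: H.
  Heavy syllables in the domain: 2, 7. The rightmost is syllable 7 (fi:).
  → primary stress on syllable 7.
Suffixed `si.so:b.fa.bit.su.pi.fi:.fi.ge` (9 syllables):
  Weights: 1 si L, 2 so:b H, 3 fa L, 4 bit L, 5 su L, 6 pi L, 7 fi: H, 8 fi L, 9 ge L.
  Heavy syllables in the domain: 2, 7. The rightmost is syllable 7 (fi:).
  → primary stress on syllable 7.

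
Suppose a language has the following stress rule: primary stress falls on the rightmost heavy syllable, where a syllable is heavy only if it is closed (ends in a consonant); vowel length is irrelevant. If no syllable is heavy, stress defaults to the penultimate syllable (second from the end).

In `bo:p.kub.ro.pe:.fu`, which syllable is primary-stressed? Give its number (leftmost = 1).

Weights: 1 bo:p H, 2 kub H, 3 ro L, 4 pe: L, 5 fu L.
Heavy syllables in the domain: 1, 2. The rightmost is syllable 2 (kub).
Primary stress: syllable 2 → bo:p.ˈkub.ro.pe:.fu.

2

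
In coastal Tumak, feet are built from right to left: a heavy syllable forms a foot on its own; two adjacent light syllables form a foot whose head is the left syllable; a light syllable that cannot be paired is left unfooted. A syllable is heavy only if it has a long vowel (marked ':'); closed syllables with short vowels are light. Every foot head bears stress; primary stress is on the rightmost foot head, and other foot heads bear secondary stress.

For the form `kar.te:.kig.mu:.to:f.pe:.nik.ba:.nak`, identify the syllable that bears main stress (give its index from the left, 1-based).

Weights: 1 kar L, 2 te: H, 3 kig L, 4 mu: H, 5 to:f H, 6 pe: H, 7 nik L, 8 ba: H, 9 nak L.
Parse right to left (heavy = foot alone; LL = one foot; stranded L unfooted): kar (ˈte:) kig (ˈmu:) (ˈto:f) (ˈpe:) nik (ˈba:) nak.
Foot heads: 2, 4, 5, 6, 8.
Primary stress on the rightmost head = syllable 8.
Primary stress: syllable 8 → kar.te:.kig.mu:.to:f.pe:.nik.ˈba:.nak.

8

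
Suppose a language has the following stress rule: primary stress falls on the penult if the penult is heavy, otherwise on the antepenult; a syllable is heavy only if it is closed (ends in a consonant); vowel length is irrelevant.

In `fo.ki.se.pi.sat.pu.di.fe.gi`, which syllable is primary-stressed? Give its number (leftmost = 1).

Weights: 7 di L, 8 fe L, 9 gi L.
The penult (syllable 8, fe) is light, so stress falls on the antepenult (syllable 7, di).
Primary stress: syllable 7 → fo.ki.se.pi.sat.pu.ˈdi.fe.gi.

7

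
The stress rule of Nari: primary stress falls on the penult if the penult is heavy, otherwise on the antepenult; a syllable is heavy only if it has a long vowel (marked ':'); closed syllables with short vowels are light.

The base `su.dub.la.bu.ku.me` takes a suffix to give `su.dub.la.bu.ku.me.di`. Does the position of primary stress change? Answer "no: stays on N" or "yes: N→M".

Base `su.dub.la.bu.ku.me` (6 syllables):
  Weights: 4 bu L, 5 ku L, 6 me L.
  The penult (syllable 5, ku) is light, so stress falls on the antepenult (syllable 4, bu).
  → primary stress on syllable 4.
Suffixed `su.dub.la.bu.ku.me.di` (7 syllables):
  Weights: 5 ku L, 6 me L, 7 di L.
  The penult (syllable 6, me) is light, so stress falls on the antepenult (syllable 5, ku).
  → primary stress on syllable 5.

yes: 4→5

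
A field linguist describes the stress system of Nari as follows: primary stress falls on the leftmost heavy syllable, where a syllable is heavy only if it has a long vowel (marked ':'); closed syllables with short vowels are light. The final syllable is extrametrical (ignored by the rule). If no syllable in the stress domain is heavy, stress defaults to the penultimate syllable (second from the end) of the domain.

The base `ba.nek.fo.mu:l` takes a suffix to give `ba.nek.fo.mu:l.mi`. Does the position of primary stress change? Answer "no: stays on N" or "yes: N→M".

yes: 2→4

Base `ba.nek.fo.mu:l` (4 syllables):
  The final syllable (4, mu:l) is extrametrical; the stress domain is syllables 1–3.
  Weights: 1 ba L, 2 nek L, 3 fo L.
  No heavy syllable in the domain; default to the penultimate syllable (second from the end) of the domain = syllable 2.
  → primary stress on syllable 2.
Suffixed `ba.nek.fo.mu:l.mi` (5 syllables):
  The final syllable (5, mi) is extrametrical; the stress domain is syllables 1–4.
  Weights: 1 ba L, 2 nek L, 3 fo L, 4 mu:l H.
  Heavy syllables in the domain: 4. The leftmost is syllable 4 (mu:l).
  → primary stress on syllable 4.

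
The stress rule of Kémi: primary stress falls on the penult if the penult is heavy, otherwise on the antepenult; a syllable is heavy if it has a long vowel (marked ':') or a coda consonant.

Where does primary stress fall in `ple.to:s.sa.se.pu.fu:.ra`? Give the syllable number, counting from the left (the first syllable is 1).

Weights: 5 pu L, 6 fu: H, 7 ra L.
The penult (syllable 6, fu:) is heavy, so it takes stress.
Primary stress: syllable 6 → ple.to:s.sa.se.pu.ˈfu:.ra.

6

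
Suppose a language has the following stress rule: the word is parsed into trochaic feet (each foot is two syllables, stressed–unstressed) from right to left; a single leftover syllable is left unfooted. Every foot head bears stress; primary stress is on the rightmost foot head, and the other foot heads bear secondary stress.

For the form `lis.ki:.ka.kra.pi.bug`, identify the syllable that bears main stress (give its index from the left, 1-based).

5

Parse right to left into trochaic (ˈσσ) feet: (ˈlis.ki:) (ˈka.kra) (ˈpi.bug).
Foot heads (stressed positions): 1, 3, 5.
End Rule Rightmost: primary stress on the rightmost head = syllable 5.
Primary stress: syllable 5 → lis.ki:.ka.kra.ˈpi.bug.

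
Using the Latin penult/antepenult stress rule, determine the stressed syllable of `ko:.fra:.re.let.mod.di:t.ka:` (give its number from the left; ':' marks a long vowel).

6

Classical Latin: stress the penult if heavy (long vowel or closed), else the antepenult.
Weights: 5 mod H, 6 di:t H, 7 ka: H.
The penult (syllable 6, di:t) is heavy, so it takes stress.
Stress on syllable 6: ko:.fra:.re.let.mod.ˈdi:t.ka:.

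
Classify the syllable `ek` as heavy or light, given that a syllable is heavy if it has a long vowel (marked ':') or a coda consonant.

`ek`: short vowel, closed (coda /k/). Closed → heavy.

heavy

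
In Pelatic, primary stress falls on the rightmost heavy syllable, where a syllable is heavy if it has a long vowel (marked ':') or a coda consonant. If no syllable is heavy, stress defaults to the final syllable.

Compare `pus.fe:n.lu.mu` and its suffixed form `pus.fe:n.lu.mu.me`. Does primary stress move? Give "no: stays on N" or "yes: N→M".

no: stays on 2

Base `pus.fe:n.lu.mu` (4 syllables):
  Weights: 1 pus H, 2 fe:n H, 3 lu L, 4 mu L.
  Heavy syllables in the domain: 1, 2. The rightmost is syllable 2 (fe:n).
  → primary stress on syllable 2.
Suffixed `pus.fe:n.lu.mu.me` (5 syllables):
  Weights: 1 pus H, 2 fe:n H, 3 lu L, 4 mu L, 5 me L.
  Heavy syllables in the domain: 1, 2. The rightmost is syllable 2 (fe:n).
  → primary stress on syllable 2.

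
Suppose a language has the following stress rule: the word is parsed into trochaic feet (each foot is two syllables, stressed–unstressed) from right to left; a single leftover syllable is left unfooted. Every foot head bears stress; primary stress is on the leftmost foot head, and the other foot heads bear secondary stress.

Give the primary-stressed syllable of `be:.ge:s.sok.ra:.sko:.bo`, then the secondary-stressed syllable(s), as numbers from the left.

Parse right to left into trochaic (ˈσσ) feet: (ˈbe:.ge:s) (ˈsok.ra:) (ˈsko:.bo).
Foot heads (stressed positions): 1, 3, 5.
End Rule Leftmost: primary stress on the leftmost head = syllable 1.
Secondary stress on 3, 5: ˈbe:.ge:s.ˌsok.ra:.ˌsko:.bo.

primary 1, secondary 3, 5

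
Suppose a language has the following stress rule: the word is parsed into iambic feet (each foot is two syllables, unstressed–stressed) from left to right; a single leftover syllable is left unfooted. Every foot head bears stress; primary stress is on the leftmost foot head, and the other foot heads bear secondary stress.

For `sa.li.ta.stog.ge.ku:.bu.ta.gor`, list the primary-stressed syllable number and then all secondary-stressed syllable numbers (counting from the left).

primary 2, secondary 4, 6, 8

Parse left to right into iambic (σˈσ) feet: (sa.ˈli) (ta.ˈstog) (ge.ˈku:) (bu.ˈta) gor. Syllable 9 is left unfooted.
Foot heads (stressed positions): 2, 4, 6, 8.
End Rule Leftmost: primary stress on the leftmost head = syllable 2.
Secondary stress on 4, 6, 8: sa.ˈli.ta.ˌstog.ge.ˌku:.bu.ˌta.gor.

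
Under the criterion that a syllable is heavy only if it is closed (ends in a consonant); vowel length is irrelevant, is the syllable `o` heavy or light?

light

`o`: short vowel, open (no coda). Open (no coda) → light.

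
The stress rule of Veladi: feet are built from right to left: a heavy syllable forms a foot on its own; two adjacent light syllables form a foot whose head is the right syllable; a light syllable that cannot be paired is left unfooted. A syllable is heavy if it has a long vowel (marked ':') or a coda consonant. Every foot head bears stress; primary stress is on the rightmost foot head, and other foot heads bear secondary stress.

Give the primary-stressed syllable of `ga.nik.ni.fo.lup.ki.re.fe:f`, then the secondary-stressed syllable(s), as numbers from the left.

Weights: 1 ga L, 2 nik H, 3 ni L, 4 fo L, 5 lup H, 6 ki L, 7 re L, 8 fe:f H.
Parse right to left (heavy = foot alone; LL = one foot; stranded L unfooted): ga (ˈnik) (ni.ˈfo) (ˈlup) (ki.ˈre) (ˈfe:f).
Foot heads: 2, 4, 5, 7, 8.
Primary stress on the rightmost head = syllable 8.
Secondary stress on 2, 4, 5, 7: ga.ˌnik.ni.ˌfo.ˌlup.ki.ˌre.ˈfe:f.

primary 8, secondary 2, 4, 5, 7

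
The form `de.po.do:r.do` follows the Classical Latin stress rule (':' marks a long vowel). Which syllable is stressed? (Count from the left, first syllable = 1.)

Classical Latin: stress the penult if heavy (long vowel or closed), else the antepenult.
Weights: 2 po L, 3 do:r H, 4 do L.
The penult (syllable 3, do:r) is heavy, so it takes stress.
Stress on syllable 3: de.po.ˈdo:r.do.

3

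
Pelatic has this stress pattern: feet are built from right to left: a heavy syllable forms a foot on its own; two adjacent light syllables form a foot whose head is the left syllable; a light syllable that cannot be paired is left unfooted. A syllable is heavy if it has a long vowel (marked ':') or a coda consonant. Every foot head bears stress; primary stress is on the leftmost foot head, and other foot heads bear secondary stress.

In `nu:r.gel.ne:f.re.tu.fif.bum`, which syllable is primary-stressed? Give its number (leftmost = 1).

1

Weights: 1 nu:r H, 2 gel H, 3 ne:f H, 4 re L, 5 tu L, 6 fif H, 7 bum H.
Parse right to left (heavy = foot alone; LL = one foot; stranded L unfooted): (ˈnu:r) (ˈgel) (ˈne:f) (ˈre.tu) (ˈfif) (ˈbum).
Foot heads: 1, 2, 3, 4, 6, 7.
Primary stress on the leftmost head = syllable 1.
Primary stress: syllable 1 → ˈnu:r.gel.ne:f.re.tu.fif.bum.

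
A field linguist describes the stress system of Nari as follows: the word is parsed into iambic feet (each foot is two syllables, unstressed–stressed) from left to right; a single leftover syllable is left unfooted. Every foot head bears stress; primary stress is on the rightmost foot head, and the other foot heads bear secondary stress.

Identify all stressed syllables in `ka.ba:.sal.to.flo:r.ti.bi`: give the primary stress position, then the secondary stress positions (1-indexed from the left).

primary 6, secondary 2, 4

Parse left to right into iambic (σˈσ) feet: (ka.ˈba:) (sal.ˈto) (flo:r.ˈti) bi. Syllable 7 is left unfooted.
Foot heads (stressed positions): 2, 4, 6.
End Rule Rightmost: primary stress on the rightmost head = syllable 6.
Secondary stress on 2, 4: ka.ˌba:.sal.ˌto.flo:r.ˈti.bi.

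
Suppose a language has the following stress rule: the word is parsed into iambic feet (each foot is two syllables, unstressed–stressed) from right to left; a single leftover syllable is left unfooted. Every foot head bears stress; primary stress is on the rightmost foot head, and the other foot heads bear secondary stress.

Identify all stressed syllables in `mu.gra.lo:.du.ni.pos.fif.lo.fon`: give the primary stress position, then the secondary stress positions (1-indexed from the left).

primary 9, secondary 3, 5, 7

Parse right to left into iambic (σˈσ) feet: mu (gra.ˈlo:) (du.ˈni) (pos.ˈfif) (lo.ˈfon). Syllable 1 is left unfooted.
Foot heads (stressed positions): 3, 5, 7, 9.
End Rule Rightmost: primary stress on the rightmost head = syllable 9.
Secondary stress on 3, 5, 7: mu.gra.ˌlo:.du.ˌni.pos.ˌfif.lo.ˈfon.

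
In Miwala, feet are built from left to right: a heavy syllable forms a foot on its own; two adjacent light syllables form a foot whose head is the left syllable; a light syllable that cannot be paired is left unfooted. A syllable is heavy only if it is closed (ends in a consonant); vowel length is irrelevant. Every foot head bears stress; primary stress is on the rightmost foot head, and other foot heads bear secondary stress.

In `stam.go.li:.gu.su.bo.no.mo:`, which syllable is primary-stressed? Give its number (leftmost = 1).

6

Weights: 1 stam H, 2 go L, 3 li: L, 4 gu L, 5 su L, 6 bo L, 7 no L, 8 mo: L.
Parse left to right (heavy = foot alone; LL = one foot; stranded L unfooted): (ˈstam) (ˈgo.li:) (ˈgu.su) (ˈbo.no) mo:.
Foot heads: 1, 2, 4, 6.
Primary stress on the rightmost head = syllable 6.
Primary stress: syllable 6 → stam.go.li:.gu.su.ˈbo.no.mo:.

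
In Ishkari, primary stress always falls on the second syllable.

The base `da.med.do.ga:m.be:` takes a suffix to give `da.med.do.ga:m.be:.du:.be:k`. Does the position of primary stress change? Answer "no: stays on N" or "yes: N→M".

no: stays on 2

Base `da.med.do.ga:m.be:` (5 syllables):
  The word has 5 syllables; the second syllable is syllable 2 (med).
  → primary stress on syllable 2.
Suffixed `da.med.do.ga:m.be:.du:.be:k` (7 syllables):
  The word has 7 syllables; the second syllable is syllable 2 (med).
  → primary stress on syllable 2.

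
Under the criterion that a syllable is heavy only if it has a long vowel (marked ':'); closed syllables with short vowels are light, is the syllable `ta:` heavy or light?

`ta:`: long vowel, open (no coda). Long vowel → heavy.

heavy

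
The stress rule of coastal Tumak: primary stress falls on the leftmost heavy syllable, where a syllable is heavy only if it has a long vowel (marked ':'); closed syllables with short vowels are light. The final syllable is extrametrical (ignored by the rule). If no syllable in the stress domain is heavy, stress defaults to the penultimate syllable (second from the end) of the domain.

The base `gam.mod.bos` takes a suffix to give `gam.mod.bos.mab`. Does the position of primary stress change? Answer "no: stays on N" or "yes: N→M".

Base `gam.mod.bos` (3 syllables):
  The final syllable (3, bos) is extrametrical; the stress domain is syllables 1–2.
  Weights: 1 gam L, 2 mod L.
  No heavy syllable in the domain; default to the penultimate syllable (second from the end) of the domain = syllable 1.
  → primary stress on syllable 1.
Suffixed `gam.mod.bos.mab` (4 syllables):
  The final syllable (4, mab) is extrametrical; the stress domain is syllables 1–3.
  Weights: 1 gam L, 2 mod L, 3 bos L.
  No heavy syllable in the domain; default to the penultimate syllable (second from the end) of the domain = syllable 2.
  → primary stress on syllable 2.

yes: 1→2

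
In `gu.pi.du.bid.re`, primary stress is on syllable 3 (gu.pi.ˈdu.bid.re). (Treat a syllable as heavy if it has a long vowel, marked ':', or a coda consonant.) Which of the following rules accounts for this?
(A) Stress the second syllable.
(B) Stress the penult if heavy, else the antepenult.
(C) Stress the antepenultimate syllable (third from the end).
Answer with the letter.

Rule A → syllable 2 (observed: 3).
Rule B → syllable 4 (observed: 3).
Rule C → syllable 3 ✓.

C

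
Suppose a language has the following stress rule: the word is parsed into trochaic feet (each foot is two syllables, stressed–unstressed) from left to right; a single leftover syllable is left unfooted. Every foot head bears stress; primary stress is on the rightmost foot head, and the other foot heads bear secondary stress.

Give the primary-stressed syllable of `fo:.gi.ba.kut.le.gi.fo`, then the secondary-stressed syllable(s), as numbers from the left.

primary 5, secondary 1, 3

Parse left to right into trochaic (ˈσσ) feet: (ˈfo:.gi) (ˈba.kut) (ˈle.gi) fo. Syllable 7 is left unfooted.
Foot heads (stressed positions): 1, 3, 5.
End Rule Rightmost: primary stress on the rightmost head = syllable 5.
Secondary stress on 1, 3: ˌfo:.gi.ˌba.kut.ˈle.gi.fo.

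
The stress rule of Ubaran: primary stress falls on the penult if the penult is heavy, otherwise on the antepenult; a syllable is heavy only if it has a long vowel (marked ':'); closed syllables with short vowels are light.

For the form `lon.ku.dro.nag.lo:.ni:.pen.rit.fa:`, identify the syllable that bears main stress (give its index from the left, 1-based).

Weights: 7 pen L, 8 rit L, 9 fa: H.
The penult (syllable 8, rit) is light, so stress falls on the antepenult (syllable 7, pen).
Primary stress: syllable 7 → lon.ku.dro.nag.lo:.ni:.ˈpen.rit.fa:.

7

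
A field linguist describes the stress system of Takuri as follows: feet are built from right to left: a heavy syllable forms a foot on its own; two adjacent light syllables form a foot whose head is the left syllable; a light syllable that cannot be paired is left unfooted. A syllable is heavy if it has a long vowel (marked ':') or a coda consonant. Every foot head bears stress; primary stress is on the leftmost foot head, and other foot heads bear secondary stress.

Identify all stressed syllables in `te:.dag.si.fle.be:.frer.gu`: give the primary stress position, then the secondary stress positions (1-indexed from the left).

primary 1, secondary 2, 3, 5, 6

Weights: 1 te: H, 2 dag H, 3 si L, 4 fle L, 5 be: H, 6 frer H, 7 gu L.
Parse right to left (heavy = foot alone; LL = one foot; stranded L unfooted): (ˈte:) (ˈdag) (ˈsi.fle) (ˈbe:) (ˈfrer) gu.
Foot heads: 1, 2, 3, 5, 6.
Primary stress on the leftmost head = syllable 1.
Secondary stress on 2, 3, 5, 6: ˈte:.ˌdag.ˌsi.fle.ˌbe:.ˌfrer.gu.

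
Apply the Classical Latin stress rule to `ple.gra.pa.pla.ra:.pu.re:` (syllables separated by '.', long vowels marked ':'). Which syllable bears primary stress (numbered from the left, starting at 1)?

Classical Latin: stress the penult if heavy (long vowel or closed), else the antepenult.
Weights: 5 ra: H, 6 pu L, 7 re: H.
The penult (syllable 6, pu) is light, so stress falls on the antepenult (syllable 5, ra:).
Stress on syllable 5: ple.gra.pa.pla.ˈra:.pu.re:.

5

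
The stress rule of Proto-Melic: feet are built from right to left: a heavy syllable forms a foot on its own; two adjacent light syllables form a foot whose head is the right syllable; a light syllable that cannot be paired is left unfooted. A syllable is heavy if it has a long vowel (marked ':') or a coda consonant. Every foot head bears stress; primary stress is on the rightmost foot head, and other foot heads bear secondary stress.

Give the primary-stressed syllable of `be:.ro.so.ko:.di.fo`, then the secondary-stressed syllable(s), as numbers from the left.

Weights: 1 be: H, 2 ro L, 3 so L, 4 ko: H, 5 di L, 6 fo L.
Parse right to left (heavy = foot alone; LL = one foot; stranded L unfooted): (ˈbe:) (ro.ˈso) (ˈko:) (di.ˈfo).
Foot heads: 1, 3, 4, 6.
Primary stress on the rightmost head = syllable 6.
Secondary stress on 1, 3, 4: ˌbe:.ro.ˌso.ˌko:.di.ˈfo.

primary 6, secondary 1, 3, 4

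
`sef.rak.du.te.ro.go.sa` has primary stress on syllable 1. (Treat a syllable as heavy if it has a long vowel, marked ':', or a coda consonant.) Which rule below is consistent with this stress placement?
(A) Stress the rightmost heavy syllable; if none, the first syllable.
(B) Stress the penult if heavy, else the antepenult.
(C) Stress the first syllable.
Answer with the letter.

C

Rule A → syllable 2 (observed: 1).
Rule B → syllable 5 (observed: 1).
Rule C → syllable 1 ✓.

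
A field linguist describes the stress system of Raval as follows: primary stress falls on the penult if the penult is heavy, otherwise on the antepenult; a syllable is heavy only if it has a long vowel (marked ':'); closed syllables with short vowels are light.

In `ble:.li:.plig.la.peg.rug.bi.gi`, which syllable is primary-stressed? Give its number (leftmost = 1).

Weights: 6 rug L, 7 bi L, 8 gi L.
The penult (syllable 7, bi) is light, so stress falls on the antepenult (syllable 6, rug).
Primary stress: syllable 6 → ble:.li:.plig.la.peg.ˈrug.bi.gi.

6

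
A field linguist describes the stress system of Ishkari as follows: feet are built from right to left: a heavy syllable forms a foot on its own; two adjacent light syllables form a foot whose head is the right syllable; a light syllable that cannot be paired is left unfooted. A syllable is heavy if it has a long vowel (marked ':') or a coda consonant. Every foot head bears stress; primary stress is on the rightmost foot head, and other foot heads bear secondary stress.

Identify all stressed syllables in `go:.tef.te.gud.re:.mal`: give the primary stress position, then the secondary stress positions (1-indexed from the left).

Weights: 1 go: H, 2 tef H, 3 te L, 4 gud H, 5 re: H, 6 mal H.
Parse right to left (heavy = foot alone; LL = one foot; stranded L unfooted): (ˈgo:) (ˈtef) te (ˈgud) (ˈre:) (ˈmal).
Foot heads: 1, 2, 4, 5, 6.
Primary stress on the rightmost head = syllable 6.
Secondary stress on 1, 2, 4, 5: ˌgo:.ˌtef.te.ˌgud.ˌre:.ˈmal.

primary 6, secondary 1, 2, 4, 5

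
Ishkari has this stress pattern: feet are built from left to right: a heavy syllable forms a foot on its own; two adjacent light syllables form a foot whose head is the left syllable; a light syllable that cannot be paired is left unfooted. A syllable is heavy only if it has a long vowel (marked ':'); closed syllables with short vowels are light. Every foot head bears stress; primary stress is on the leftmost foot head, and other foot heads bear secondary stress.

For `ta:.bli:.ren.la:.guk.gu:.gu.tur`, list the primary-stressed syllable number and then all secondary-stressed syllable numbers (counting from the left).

primary 1, secondary 2, 4, 6, 7

Weights: 1 ta: H, 2 bli: H, 3 ren L, 4 la: H, 5 guk L, 6 gu: H, 7 gu L, 8 tur L.
Parse left to right (heavy = foot alone; LL = one foot; stranded L unfooted): (ˈta:) (ˈbli:) ren (ˈla:) guk (ˈgu:) (ˈgu.tur).
Foot heads: 1, 2, 4, 6, 7.
Primary stress on the leftmost head = syllable 1.
Secondary stress on 2, 4, 6, 7: ˈta:.ˌbli:.ren.ˌla:.guk.ˌgu:.ˌgu.tur.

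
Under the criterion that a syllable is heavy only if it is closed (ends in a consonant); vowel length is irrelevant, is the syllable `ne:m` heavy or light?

heavy

`ne:m`: long vowel, closed (coda /m/). Closed (coda /m/) → heavy.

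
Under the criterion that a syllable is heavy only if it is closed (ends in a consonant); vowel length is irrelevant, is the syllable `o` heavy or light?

`o`: short vowel, open (no coda). Open (no coda) → light.

light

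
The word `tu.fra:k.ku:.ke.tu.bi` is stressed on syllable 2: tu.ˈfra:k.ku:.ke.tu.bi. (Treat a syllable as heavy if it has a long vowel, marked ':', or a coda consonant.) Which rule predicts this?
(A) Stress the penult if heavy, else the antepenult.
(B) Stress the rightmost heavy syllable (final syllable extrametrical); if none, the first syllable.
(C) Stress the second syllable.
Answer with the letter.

C

Rule A → syllable 4 (observed: 2).
Rule B → syllable 3 (observed: 2).
Rule C → syllable 2 ✓.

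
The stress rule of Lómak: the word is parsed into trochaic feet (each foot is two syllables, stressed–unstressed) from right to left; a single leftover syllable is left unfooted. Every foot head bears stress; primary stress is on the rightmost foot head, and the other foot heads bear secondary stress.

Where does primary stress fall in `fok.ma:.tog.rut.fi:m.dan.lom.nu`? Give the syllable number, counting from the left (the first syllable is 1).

Parse right to left into trochaic (ˈσσ) feet: (ˈfok.ma:) (ˈtog.rut) (ˈfi:m.dan) (ˈlom.nu).
Foot heads (stressed positions): 1, 3, 5, 7.
End Rule Rightmost: primary stress on the rightmost head = syllable 7.
Primary stress: syllable 7 → fok.ma:.tog.rut.fi:m.dan.ˈlom.nu.

7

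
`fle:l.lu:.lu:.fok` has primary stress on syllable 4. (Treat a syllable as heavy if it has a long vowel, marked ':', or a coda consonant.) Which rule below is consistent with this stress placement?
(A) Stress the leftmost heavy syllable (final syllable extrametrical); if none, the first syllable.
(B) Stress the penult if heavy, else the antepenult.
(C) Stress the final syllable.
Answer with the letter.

Rule A → syllable 1 (observed: 4).
Rule B → syllable 3 (observed: 4).
Rule C → syllable 4 ✓.

C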